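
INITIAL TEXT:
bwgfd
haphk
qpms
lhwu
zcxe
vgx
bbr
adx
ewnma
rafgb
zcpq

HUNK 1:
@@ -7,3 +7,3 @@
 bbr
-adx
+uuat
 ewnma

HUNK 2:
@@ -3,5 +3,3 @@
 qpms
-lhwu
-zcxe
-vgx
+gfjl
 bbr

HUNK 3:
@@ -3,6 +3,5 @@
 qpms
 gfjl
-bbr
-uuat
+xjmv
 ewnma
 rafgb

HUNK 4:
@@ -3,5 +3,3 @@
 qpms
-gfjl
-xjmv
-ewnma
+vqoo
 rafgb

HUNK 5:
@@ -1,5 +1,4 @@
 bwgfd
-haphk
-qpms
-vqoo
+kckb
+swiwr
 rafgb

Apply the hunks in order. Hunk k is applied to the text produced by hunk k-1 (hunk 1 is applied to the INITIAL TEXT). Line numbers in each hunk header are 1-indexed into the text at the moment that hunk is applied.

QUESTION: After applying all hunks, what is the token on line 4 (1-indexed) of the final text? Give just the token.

Answer: rafgb

Derivation:
Hunk 1: at line 7 remove [adx] add [uuat] -> 11 lines: bwgfd haphk qpms lhwu zcxe vgx bbr uuat ewnma rafgb zcpq
Hunk 2: at line 3 remove [lhwu,zcxe,vgx] add [gfjl] -> 9 lines: bwgfd haphk qpms gfjl bbr uuat ewnma rafgb zcpq
Hunk 3: at line 3 remove [bbr,uuat] add [xjmv] -> 8 lines: bwgfd haphk qpms gfjl xjmv ewnma rafgb zcpq
Hunk 4: at line 3 remove [gfjl,xjmv,ewnma] add [vqoo] -> 6 lines: bwgfd haphk qpms vqoo rafgb zcpq
Hunk 5: at line 1 remove [haphk,qpms,vqoo] add [kckb,swiwr] -> 5 lines: bwgfd kckb swiwr rafgb zcpq
Final line 4: rafgb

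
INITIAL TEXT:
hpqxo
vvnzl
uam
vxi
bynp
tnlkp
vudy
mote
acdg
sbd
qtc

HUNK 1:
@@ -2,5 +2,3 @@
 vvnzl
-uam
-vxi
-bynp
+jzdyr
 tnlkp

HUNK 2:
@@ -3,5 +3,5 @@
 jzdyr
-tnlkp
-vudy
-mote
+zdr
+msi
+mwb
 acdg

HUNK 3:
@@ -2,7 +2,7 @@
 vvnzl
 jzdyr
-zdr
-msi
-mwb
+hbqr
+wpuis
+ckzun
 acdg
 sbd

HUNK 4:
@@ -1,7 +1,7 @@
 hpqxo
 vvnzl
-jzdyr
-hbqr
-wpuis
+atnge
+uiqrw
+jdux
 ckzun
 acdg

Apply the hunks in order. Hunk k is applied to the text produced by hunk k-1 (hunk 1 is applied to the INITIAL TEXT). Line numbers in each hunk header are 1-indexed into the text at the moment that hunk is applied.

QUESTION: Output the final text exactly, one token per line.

Answer: hpqxo
vvnzl
atnge
uiqrw
jdux
ckzun
acdg
sbd
qtc

Derivation:
Hunk 1: at line 2 remove [uam,vxi,bynp] add [jzdyr] -> 9 lines: hpqxo vvnzl jzdyr tnlkp vudy mote acdg sbd qtc
Hunk 2: at line 3 remove [tnlkp,vudy,mote] add [zdr,msi,mwb] -> 9 lines: hpqxo vvnzl jzdyr zdr msi mwb acdg sbd qtc
Hunk 3: at line 2 remove [zdr,msi,mwb] add [hbqr,wpuis,ckzun] -> 9 lines: hpqxo vvnzl jzdyr hbqr wpuis ckzun acdg sbd qtc
Hunk 4: at line 1 remove [jzdyr,hbqr,wpuis] add [atnge,uiqrw,jdux] -> 9 lines: hpqxo vvnzl atnge uiqrw jdux ckzun acdg sbd qtc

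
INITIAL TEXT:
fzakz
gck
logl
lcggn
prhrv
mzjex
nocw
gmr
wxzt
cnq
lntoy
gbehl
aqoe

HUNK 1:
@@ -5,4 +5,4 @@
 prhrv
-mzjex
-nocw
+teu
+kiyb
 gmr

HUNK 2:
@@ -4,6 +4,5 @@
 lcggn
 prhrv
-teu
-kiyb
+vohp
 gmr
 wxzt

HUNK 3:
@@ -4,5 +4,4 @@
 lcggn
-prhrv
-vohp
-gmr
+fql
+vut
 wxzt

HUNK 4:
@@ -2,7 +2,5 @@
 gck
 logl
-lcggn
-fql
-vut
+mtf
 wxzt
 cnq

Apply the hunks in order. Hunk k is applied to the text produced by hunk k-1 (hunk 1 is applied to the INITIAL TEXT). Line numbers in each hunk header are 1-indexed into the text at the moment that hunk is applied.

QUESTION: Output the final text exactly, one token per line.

Answer: fzakz
gck
logl
mtf
wxzt
cnq
lntoy
gbehl
aqoe

Derivation:
Hunk 1: at line 5 remove [mzjex,nocw] add [teu,kiyb] -> 13 lines: fzakz gck logl lcggn prhrv teu kiyb gmr wxzt cnq lntoy gbehl aqoe
Hunk 2: at line 4 remove [teu,kiyb] add [vohp] -> 12 lines: fzakz gck logl lcggn prhrv vohp gmr wxzt cnq lntoy gbehl aqoe
Hunk 3: at line 4 remove [prhrv,vohp,gmr] add [fql,vut] -> 11 lines: fzakz gck logl lcggn fql vut wxzt cnq lntoy gbehl aqoe
Hunk 4: at line 2 remove [lcggn,fql,vut] add [mtf] -> 9 lines: fzakz gck logl mtf wxzt cnq lntoy gbehl aqoe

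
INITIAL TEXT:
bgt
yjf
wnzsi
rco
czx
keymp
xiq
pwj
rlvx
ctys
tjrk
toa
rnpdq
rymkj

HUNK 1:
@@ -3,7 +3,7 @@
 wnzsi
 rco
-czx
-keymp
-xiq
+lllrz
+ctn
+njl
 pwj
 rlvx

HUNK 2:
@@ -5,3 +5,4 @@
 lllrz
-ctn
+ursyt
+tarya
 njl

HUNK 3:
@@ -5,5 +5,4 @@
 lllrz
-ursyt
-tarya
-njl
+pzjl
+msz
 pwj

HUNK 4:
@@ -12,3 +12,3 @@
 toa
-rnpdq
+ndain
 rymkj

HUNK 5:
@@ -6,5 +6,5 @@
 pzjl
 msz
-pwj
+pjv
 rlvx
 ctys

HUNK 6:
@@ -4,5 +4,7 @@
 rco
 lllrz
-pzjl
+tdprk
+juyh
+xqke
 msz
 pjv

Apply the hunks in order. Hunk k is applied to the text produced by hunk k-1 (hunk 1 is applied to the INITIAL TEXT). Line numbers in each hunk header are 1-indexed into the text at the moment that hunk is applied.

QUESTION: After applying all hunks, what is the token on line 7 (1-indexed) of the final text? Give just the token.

Answer: juyh

Derivation:
Hunk 1: at line 3 remove [czx,keymp,xiq] add [lllrz,ctn,njl] -> 14 lines: bgt yjf wnzsi rco lllrz ctn njl pwj rlvx ctys tjrk toa rnpdq rymkj
Hunk 2: at line 5 remove [ctn] add [ursyt,tarya] -> 15 lines: bgt yjf wnzsi rco lllrz ursyt tarya njl pwj rlvx ctys tjrk toa rnpdq rymkj
Hunk 3: at line 5 remove [ursyt,tarya,njl] add [pzjl,msz] -> 14 lines: bgt yjf wnzsi rco lllrz pzjl msz pwj rlvx ctys tjrk toa rnpdq rymkj
Hunk 4: at line 12 remove [rnpdq] add [ndain] -> 14 lines: bgt yjf wnzsi rco lllrz pzjl msz pwj rlvx ctys tjrk toa ndain rymkj
Hunk 5: at line 6 remove [pwj] add [pjv] -> 14 lines: bgt yjf wnzsi rco lllrz pzjl msz pjv rlvx ctys tjrk toa ndain rymkj
Hunk 6: at line 4 remove [pzjl] add [tdprk,juyh,xqke] -> 16 lines: bgt yjf wnzsi rco lllrz tdprk juyh xqke msz pjv rlvx ctys tjrk toa ndain rymkj
Final line 7: juyh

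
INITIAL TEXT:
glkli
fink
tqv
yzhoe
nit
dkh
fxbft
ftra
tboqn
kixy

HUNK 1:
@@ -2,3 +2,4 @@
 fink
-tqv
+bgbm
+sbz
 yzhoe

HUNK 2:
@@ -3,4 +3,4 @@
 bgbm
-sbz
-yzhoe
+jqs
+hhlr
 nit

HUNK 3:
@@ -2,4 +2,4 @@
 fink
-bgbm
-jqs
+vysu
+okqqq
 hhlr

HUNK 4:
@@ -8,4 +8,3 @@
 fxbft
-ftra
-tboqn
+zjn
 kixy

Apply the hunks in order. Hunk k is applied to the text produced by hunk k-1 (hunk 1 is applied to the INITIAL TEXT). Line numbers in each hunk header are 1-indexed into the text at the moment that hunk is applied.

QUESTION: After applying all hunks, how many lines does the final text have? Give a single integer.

Answer: 10

Derivation:
Hunk 1: at line 2 remove [tqv] add [bgbm,sbz] -> 11 lines: glkli fink bgbm sbz yzhoe nit dkh fxbft ftra tboqn kixy
Hunk 2: at line 3 remove [sbz,yzhoe] add [jqs,hhlr] -> 11 lines: glkli fink bgbm jqs hhlr nit dkh fxbft ftra tboqn kixy
Hunk 3: at line 2 remove [bgbm,jqs] add [vysu,okqqq] -> 11 lines: glkli fink vysu okqqq hhlr nit dkh fxbft ftra tboqn kixy
Hunk 4: at line 8 remove [ftra,tboqn] add [zjn] -> 10 lines: glkli fink vysu okqqq hhlr nit dkh fxbft zjn kixy
Final line count: 10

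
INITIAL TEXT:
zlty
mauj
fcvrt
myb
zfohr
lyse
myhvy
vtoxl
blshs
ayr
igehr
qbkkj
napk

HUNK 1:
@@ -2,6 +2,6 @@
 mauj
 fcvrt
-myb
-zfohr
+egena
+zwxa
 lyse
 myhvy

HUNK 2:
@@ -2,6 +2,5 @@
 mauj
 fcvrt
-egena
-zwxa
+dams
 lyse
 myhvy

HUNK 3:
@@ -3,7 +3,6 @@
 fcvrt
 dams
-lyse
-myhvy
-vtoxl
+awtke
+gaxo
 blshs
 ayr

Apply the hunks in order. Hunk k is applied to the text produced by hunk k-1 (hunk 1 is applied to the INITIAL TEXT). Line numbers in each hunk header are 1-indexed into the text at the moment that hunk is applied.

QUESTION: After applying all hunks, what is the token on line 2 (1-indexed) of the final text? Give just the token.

Answer: mauj

Derivation:
Hunk 1: at line 2 remove [myb,zfohr] add [egena,zwxa] -> 13 lines: zlty mauj fcvrt egena zwxa lyse myhvy vtoxl blshs ayr igehr qbkkj napk
Hunk 2: at line 2 remove [egena,zwxa] add [dams] -> 12 lines: zlty mauj fcvrt dams lyse myhvy vtoxl blshs ayr igehr qbkkj napk
Hunk 3: at line 3 remove [lyse,myhvy,vtoxl] add [awtke,gaxo] -> 11 lines: zlty mauj fcvrt dams awtke gaxo blshs ayr igehr qbkkj napk
Final line 2: mauj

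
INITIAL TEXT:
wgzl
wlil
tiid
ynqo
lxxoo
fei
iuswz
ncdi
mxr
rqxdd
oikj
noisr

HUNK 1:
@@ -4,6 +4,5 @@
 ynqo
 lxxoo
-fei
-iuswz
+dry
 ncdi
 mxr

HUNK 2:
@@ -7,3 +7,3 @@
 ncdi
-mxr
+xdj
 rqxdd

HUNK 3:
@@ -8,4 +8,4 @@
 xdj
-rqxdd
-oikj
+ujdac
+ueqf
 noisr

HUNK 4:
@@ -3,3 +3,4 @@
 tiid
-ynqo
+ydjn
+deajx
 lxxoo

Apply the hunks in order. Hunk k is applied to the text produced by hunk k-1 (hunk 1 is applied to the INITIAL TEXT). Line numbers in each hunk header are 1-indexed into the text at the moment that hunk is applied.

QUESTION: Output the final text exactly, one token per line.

Hunk 1: at line 4 remove [fei,iuswz] add [dry] -> 11 lines: wgzl wlil tiid ynqo lxxoo dry ncdi mxr rqxdd oikj noisr
Hunk 2: at line 7 remove [mxr] add [xdj] -> 11 lines: wgzl wlil tiid ynqo lxxoo dry ncdi xdj rqxdd oikj noisr
Hunk 3: at line 8 remove [rqxdd,oikj] add [ujdac,ueqf] -> 11 lines: wgzl wlil tiid ynqo lxxoo dry ncdi xdj ujdac ueqf noisr
Hunk 4: at line 3 remove [ynqo] add [ydjn,deajx] -> 12 lines: wgzl wlil tiid ydjn deajx lxxoo dry ncdi xdj ujdac ueqf noisr

Answer: wgzl
wlil
tiid
ydjn
deajx
lxxoo
dry
ncdi
xdj
ujdac
ueqf
noisr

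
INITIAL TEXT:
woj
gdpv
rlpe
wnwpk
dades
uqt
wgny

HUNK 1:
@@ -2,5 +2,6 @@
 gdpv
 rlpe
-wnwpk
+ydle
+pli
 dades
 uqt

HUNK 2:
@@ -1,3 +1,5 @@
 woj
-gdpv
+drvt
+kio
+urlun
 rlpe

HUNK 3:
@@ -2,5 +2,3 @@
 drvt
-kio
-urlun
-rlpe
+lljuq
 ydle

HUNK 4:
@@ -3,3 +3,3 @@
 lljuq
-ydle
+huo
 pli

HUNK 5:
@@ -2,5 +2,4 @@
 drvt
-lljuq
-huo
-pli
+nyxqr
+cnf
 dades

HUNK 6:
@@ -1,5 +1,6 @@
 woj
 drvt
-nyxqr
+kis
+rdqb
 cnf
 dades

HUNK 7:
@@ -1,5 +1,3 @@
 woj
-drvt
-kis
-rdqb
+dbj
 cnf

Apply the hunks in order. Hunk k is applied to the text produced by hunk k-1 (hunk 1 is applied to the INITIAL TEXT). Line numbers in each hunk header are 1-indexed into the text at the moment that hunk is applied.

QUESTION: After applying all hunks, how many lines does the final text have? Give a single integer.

Answer: 6

Derivation:
Hunk 1: at line 2 remove [wnwpk] add [ydle,pli] -> 8 lines: woj gdpv rlpe ydle pli dades uqt wgny
Hunk 2: at line 1 remove [gdpv] add [drvt,kio,urlun] -> 10 lines: woj drvt kio urlun rlpe ydle pli dades uqt wgny
Hunk 3: at line 2 remove [kio,urlun,rlpe] add [lljuq] -> 8 lines: woj drvt lljuq ydle pli dades uqt wgny
Hunk 4: at line 3 remove [ydle] add [huo] -> 8 lines: woj drvt lljuq huo pli dades uqt wgny
Hunk 5: at line 2 remove [lljuq,huo,pli] add [nyxqr,cnf] -> 7 lines: woj drvt nyxqr cnf dades uqt wgny
Hunk 6: at line 1 remove [nyxqr] add [kis,rdqb] -> 8 lines: woj drvt kis rdqb cnf dades uqt wgny
Hunk 7: at line 1 remove [drvt,kis,rdqb] add [dbj] -> 6 lines: woj dbj cnf dades uqt wgny
Final line count: 6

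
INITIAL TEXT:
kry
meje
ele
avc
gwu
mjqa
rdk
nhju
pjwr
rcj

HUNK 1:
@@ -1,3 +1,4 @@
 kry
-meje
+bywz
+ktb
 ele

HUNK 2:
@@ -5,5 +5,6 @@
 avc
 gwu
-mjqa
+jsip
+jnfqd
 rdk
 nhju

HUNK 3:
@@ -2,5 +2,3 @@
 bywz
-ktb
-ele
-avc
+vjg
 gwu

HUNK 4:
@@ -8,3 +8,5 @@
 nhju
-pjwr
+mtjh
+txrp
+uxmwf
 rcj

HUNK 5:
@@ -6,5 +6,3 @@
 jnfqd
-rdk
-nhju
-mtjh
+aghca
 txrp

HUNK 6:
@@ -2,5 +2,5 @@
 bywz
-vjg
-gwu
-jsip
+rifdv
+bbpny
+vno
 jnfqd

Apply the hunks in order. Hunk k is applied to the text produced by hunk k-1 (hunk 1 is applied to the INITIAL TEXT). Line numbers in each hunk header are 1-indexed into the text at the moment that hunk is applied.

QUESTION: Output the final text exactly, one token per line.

Answer: kry
bywz
rifdv
bbpny
vno
jnfqd
aghca
txrp
uxmwf
rcj

Derivation:
Hunk 1: at line 1 remove [meje] add [bywz,ktb] -> 11 lines: kry bywz ktb ele avc gwu mjqa rdk nhju pjwr rcj
Hunk 2: at line 5 remove [mjqa] add [jsip,jnfqd] -> 12 lines: kry bywz ktb ele avc gwu jsip jnfqd rdk nhju pjwr rcj
Hunk 3: at line 2 remove [ktb,ele,avc] add [vjg] -> 10 lines: kry bywz vjg gwu jsip jnfqd rdk nhju pjwr rcj
Hunk 4: at line 8 remove [pjwr] add [mtjh,txrp,uxmwf] -> 12 lines: kry bywz vjg gwu jsip jnfqd rdk nhju mtjh txrp uxmwf rcj
Hunk 5: at line 6 remove [rdk,nhju,mtjh] add [aghca] -> 10 lines: kry bywz vjg gwu jsip jnfqd aghca txrp uxmwf rcj
Hunk 6: at line 2 remove [vjg,gwu,jsip] add [rifdv,bbpny,vno] -> 10 lines: kry bywz rifdv bbpny vno jnfqd aghca txrp uxmwf rcj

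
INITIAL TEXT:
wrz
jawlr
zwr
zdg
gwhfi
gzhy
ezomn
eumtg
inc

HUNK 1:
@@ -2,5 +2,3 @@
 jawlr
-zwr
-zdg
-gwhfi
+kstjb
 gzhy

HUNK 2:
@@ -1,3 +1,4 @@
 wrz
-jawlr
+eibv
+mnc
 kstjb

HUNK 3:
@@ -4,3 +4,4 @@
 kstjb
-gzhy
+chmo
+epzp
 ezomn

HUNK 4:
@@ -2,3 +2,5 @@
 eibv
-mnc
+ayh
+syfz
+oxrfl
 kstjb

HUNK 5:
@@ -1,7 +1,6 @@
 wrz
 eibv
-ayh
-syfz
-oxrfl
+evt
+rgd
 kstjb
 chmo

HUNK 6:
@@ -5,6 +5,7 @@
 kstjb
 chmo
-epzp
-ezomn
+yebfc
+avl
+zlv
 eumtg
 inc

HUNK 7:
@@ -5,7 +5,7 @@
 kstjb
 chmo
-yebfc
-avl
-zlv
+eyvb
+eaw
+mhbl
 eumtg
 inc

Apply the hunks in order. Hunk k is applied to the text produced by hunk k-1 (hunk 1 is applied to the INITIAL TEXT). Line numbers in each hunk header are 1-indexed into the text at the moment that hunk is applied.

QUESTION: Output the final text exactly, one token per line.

Hunk 1: at line 2 remove [zwr,zdg,gwhfi] add [kstjb] -> 7 lines: wrz jawlr kstjb gzhy ezomn eumtg inc
Hunk 2: at line 1 remove [jawlr] add [eibv,mnc] -> 8 lines: wrz eibv mnc kstjb gzhy ezomn eumtg inc
Hunk 3: at line 4 remove [gzhy] add [chmo,epzp] -> 9 lines: wrz eibv mnc kstjb chmo epzp ezomn eumtg inc
Hunk 4: at line 2 remove [mnc] add [ayh,syfz,oxrfl] -> 11 lines: wrz eibv ayh syfz oxrfl kstjb chmo epzp ezomn eumtg inc
Hunk 5: at line 1 remove [ayh,syfz,oxrfl] add [evt,rgd] -> 10 lines: wrz eibv evt rgd kstjb chmo epzp ezomn eumtg inc
Hunk 6: at line 5 remove [epzp,ezomn] add [yebfc,avl,zlv] -> 11 lines: wrz eibv evt rgd kstjb chmo yebfc avl zlv eumtg inc
Hunk 7: at line 5 remove [yebfc,avl,zlv] add [eyvb,eaw,mhbl] -> 11 lines: wrz eibv evt rgd kstjb chmo eyvb eaw mhbl eumtg inc

Answer: wrz
eibv
evt
rgd
kstjb
chmo
eyvb
eaw
mhbl
eumtg
inc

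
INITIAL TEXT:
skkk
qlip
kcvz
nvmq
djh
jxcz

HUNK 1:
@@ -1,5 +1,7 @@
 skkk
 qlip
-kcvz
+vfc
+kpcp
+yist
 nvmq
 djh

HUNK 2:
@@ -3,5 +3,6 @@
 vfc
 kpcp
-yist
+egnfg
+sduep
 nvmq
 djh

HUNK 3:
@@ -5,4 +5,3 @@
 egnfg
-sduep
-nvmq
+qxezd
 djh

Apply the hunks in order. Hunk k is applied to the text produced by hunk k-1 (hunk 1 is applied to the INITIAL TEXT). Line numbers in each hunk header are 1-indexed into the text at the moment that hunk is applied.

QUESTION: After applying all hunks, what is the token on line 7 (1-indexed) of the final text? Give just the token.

Hunk 1: at line 1 remove [kcvz] add [vfc,kpcp,yist] -> 8 lines: skkk qlip vfc kpcp yist nvmq djh jxcz
Hunk 2: at line 3 remove [yist] add [egnfg,sduep] -> 9 lines: skkk qlip vfc kpcp egnfg sduep nvmq djh jxcz
Hunk 3: at line 5 remove [sduep,nvmq] add [qxezd] -> 8 lines: skkk qlip vfc kpcp egnfg qxezd djh jxcz
Final line 7: djh

Answer: djh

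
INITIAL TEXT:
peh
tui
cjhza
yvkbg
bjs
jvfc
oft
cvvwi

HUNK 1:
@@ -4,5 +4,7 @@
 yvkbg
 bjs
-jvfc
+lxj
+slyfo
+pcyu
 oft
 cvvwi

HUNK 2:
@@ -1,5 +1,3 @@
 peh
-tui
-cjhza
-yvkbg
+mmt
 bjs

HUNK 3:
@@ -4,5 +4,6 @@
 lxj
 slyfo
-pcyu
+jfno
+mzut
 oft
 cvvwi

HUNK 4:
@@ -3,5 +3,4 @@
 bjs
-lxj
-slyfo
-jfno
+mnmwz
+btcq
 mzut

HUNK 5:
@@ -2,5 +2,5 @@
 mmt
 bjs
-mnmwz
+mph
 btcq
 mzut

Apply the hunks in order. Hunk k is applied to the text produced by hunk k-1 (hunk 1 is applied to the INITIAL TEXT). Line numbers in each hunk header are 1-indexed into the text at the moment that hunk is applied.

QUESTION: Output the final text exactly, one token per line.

Answer: peh
mmt
bjs
mph
btcq
mzut
oft
cvvwi

Derivation:
Hunk 1: at line 4 remove [jvfc] add [lxj,slyfo,pcyu] -> 10 lines: peh tui cjhza yvkbg bjs lxj slyfo pcyu oft cvvwi
Hunk 2: at line 1 remove [tui,cjhza,yvkbg] add [mmt] -> 8 lines: peh mmt bjs lxj slyfo pcyu oft cvvwi
Hunk 3: at line 4 remove [pcyu] add [jfno,mzut] -> 9 lines: peh mmt bjs lxj slyfo jfno mzut oft cvvwi
Hunk 4: at line 3 remove [lxj,slyfo,jfno] add [mnmwz,btcq] -> 8 lines: peh mmt bjs mnmwz btcq mzut oft cvvwi
Hunk 5: at line 2 remove [mnmwz] add [mph] -> 8 lines: peh mmt bjs mph btcq mzut oft cvvwi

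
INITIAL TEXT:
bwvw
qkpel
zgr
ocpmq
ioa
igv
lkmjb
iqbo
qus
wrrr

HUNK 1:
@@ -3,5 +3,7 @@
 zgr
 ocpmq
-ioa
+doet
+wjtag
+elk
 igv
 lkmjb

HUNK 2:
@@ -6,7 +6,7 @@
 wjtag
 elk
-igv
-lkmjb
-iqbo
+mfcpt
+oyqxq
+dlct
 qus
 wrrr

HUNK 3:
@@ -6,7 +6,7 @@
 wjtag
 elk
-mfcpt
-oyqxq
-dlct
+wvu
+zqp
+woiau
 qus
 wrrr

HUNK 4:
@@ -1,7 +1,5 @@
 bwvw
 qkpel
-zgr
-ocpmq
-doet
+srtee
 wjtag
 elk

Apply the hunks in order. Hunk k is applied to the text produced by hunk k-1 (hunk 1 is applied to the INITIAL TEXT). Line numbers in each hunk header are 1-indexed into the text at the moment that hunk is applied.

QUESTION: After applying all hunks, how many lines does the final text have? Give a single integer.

Answer: 10

Derivation:
Hunk 1: at line 3 remove [ioa] add [doet,wjtag,elk] -> 12 lines: bwvw qkpel zgr ocpmq doet wjtag elk igv lkmjb iqbo qus wrrr
Hunk 2: at line 6 remove [igv,lkmjb,iqbo] add [mfcpt,oyqxq,dlct] -> 12 lines: bwvw qkpel zgr ocpmq doet wjtag elk mfcpt oyqxq dlct qus wrrr
Hunk 3: at line 6 remove [mfcpt,oyqxq,dlct] add [wvu,zqp,woiau] -> 12 lines: bwvw qkpel zgr ocpmq doet wjtag elk wvu zqp woiau qus wrrr
Hunk 4: at line 1 remove [zgr,ocpmq,doet] add [srtee] -> 10 lines: bwvw qkpel srtee wjtag elk wvu zqp woiau qus wrrr
Final line count: 10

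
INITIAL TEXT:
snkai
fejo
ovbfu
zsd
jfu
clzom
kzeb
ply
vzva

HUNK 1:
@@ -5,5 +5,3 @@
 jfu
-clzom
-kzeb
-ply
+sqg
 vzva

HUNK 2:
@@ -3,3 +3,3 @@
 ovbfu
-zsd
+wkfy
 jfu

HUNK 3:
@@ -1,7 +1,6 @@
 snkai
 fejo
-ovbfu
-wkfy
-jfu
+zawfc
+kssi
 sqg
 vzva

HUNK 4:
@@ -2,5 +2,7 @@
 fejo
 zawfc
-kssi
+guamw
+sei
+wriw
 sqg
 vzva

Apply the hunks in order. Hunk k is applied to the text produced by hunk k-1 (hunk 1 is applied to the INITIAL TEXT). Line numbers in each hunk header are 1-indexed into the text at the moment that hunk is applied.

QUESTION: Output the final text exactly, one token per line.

Answer: snkai
fejo
zawfc
guamw
sei
wriw
sqg
vzva

Derivation:
Hunk 1: at line 5 remove [clzom,kzeb,ply] add [sqg] -> 7 lines: snkai fejo ovbfu zsd jfu sqg vzva
Hunk 2: at line 3 remove [zsd] add [wkfy] -> 7 lines: snkai fejo ovbfu wkfy jfu sqg vzva
Hunk 3: at line 1 remove [ovbfu,wkfy,jfu] add [zawfc,kssi] -> 6 lines: snkai fejo zawfc kssi sqg vzva
Hunk 4: at line 2 remove [kssi] add [guamw,sei,wriw] -> 8 lines: snkai fejo zawfc guamw sei wriw sqg vzva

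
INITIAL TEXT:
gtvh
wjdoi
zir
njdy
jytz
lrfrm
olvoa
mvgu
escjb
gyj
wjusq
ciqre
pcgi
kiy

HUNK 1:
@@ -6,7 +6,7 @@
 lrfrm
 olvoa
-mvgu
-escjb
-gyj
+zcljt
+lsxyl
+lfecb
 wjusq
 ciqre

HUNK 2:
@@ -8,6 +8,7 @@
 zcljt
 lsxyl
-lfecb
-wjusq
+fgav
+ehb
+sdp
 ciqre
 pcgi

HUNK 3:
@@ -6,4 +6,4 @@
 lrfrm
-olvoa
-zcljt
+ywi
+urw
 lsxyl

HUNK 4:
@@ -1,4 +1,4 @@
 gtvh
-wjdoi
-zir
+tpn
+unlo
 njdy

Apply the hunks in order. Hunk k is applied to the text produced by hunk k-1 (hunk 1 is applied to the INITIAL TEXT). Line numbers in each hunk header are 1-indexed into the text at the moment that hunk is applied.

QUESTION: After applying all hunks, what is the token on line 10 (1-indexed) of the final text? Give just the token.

Answer: fgav

Derivation:
Hunk 1: at line 6 remove [mvgu,escjb,gyj] add [zcljt,lsxyl,lfecb] -> 14 lines: gtvh wjdoi zir njdy jytz lrfrm olvoa zcljt lsxyl lfecb wjusq ciqre pcgi kiy
Hunk 2: at line 8 remove [lfecb,wjusq] add [fgav,ehb,sdp] -> 15 lines: gtvh wjdoi zir njdy jytz lrfrm olvoa zcljt lsxyl fgav ehb sdp ciqre pcgi kiy
Hunk 3: at line 6 remove [olvoa,zcljt] add [ywi,urw] -> 15 lines: gtvh wjdoi zir njdy jytz lrfrm ywi urw lsxyl fgav ehb sdp ciqre pcgi kiy
Hunk 4: at line 1 remove [wjdoi,zir] add [tpn,unlo] -> 15 lines: gtvh tpn unlo njdy jytz lrfrm ywi urw lsxyl fgav ehb sdp ciqre pcgi kiy
Final line 10: fgav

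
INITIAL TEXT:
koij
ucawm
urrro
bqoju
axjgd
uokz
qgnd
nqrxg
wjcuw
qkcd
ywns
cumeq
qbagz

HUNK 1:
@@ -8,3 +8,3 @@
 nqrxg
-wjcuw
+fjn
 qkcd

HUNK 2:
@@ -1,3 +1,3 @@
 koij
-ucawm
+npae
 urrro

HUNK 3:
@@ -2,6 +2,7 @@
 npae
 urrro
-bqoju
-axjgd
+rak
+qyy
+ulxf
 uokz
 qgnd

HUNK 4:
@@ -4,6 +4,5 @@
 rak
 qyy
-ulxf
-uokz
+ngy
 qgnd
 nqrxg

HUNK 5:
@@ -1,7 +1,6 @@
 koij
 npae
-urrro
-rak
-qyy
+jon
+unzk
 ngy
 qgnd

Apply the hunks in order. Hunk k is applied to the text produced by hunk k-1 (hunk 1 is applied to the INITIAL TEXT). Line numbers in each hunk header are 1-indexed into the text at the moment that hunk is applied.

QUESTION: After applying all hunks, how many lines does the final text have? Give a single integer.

Answer: 12

Derivation:
Hunk 1: at line 8 remove [wjcuw] add [fjn] -> 13 lines: koij ucawm urrro bqoju axjgd uokz qgnd nqrxg fjn qkcd ywns cumeq qbagz
Hunk 2: at line 1 remove [ucawm] add [npae] -> 13 lines: koij npae urrro bqoju axjgd uokz qgnd nqrxg fjn qkcd ywns cumeq qbagz
Hunk 3: at line 2 remove [bqoju,axjgd] add [rak,qyy,ulxf] -> 14 lines: koij npae urrro rak qyy ulxf uokz qgnd nqrxg fjn qkcd ywns cumeq qbagz
Hunk 4: at line 4 remove [ulxf,uokz] add [ngy] -> 13 lines: koij npae urrro rak qyy ngy qgnd nqrxg fjn qkcd ywns cumeq qbagz
Hunk 5: at line 1 remove [urrro,rak,qyy] add [jon,unzk] -> 12 lines: koij npae jon unzk ngy qgnd nqrxg fjn qkcd ywns cumeq qbagz
Final line count: 12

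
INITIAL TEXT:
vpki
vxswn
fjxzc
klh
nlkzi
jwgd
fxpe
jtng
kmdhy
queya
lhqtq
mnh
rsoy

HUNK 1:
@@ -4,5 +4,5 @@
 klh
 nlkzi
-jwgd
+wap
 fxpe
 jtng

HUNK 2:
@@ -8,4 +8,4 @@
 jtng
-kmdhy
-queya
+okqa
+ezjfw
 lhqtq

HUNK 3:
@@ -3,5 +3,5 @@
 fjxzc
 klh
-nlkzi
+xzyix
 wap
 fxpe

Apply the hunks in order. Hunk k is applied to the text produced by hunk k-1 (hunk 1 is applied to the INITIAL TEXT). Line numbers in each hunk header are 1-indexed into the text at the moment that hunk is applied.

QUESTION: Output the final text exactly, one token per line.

Hunk 1: at line 4 remove [jwgd] add [wap] -> 13 lines: vpki vxswn fjxzc klh nlkzi wap fxpe jtng kmdhy queya lhqtq mnh rsoy
Hunk 2: at line 8 remove [kmdhy,queya] add [okqa,ezjfw] -> 13 lines: vpki vxswn fjxzc klh nlkzi wap fxpe jtng okqa ezjfw lhqtq mnh rsoy
Hunk 3: at line 3 remove [nlkzi] add [xzyix] -> 13 lines: vpki vxswn fjxzc klh xzyix wap fxpe jtng okqa ezjfw lhqtq mnh rsoy

Answer: vpki
vxswn
fjxzc
klh
xzyix
wap
fxpe
jtng
okqa
ezjfw
lhqtq
mnh
rsoy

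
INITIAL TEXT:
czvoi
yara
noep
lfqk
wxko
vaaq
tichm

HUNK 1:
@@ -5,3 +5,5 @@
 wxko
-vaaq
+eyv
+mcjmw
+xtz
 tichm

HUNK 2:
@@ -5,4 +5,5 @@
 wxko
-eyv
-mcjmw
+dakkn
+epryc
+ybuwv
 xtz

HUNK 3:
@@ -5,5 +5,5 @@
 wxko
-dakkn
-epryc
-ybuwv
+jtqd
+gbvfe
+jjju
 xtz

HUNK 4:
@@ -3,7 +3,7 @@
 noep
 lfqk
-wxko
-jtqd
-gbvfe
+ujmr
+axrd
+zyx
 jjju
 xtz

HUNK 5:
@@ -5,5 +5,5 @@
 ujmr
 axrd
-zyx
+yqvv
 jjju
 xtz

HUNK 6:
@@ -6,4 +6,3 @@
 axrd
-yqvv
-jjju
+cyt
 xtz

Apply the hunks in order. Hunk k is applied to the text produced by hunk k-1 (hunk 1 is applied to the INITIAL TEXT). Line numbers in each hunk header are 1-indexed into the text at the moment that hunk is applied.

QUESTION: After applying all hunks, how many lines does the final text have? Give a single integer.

Hunk 1: at line 5 remove [vaaq] add [eyv,mcjmw,xtz] -> 9 lines: czvoi yara noep lfqk wxko eyv mcjmw xtz tichm
Hunk 2: at line 5 remove [eyv,mcjmw] add [dakkn,epryc,ybuwv] -> 10 lines: czvoi yara noep lfqk wxko dakkn epryc ybuwv xtz tichm
Hunk 3: at line 5 remove [dakkn,epryc,ybuwv] add [jtqd,gbvfe,jjju] -> 10 lines: czvoi yara noep lfqk wxko jtqd gbvfe jjju xtz tichm
Hunk 4: at line 3 remove [wxko,jtqd,gbvfe] add [ujmr,axrd,zyx] -> 10 lines: czvoi yara noep lfqk ujmr axrd zyx jjju xtz tichm
Hunk 5: at line 5 remove [zyx] add [yqvv] -> 10 lines: czvoi yara noep lfqk ujmr axrd yqvv jjju xtz tichm
Hunk 6: at line 6 remove [yqvv,jjju] add [cyt] -> 9 lines: czvoi yara noep lfqk ujmr axrd cyt xtz tichm
Final line count: 9

Answer: 9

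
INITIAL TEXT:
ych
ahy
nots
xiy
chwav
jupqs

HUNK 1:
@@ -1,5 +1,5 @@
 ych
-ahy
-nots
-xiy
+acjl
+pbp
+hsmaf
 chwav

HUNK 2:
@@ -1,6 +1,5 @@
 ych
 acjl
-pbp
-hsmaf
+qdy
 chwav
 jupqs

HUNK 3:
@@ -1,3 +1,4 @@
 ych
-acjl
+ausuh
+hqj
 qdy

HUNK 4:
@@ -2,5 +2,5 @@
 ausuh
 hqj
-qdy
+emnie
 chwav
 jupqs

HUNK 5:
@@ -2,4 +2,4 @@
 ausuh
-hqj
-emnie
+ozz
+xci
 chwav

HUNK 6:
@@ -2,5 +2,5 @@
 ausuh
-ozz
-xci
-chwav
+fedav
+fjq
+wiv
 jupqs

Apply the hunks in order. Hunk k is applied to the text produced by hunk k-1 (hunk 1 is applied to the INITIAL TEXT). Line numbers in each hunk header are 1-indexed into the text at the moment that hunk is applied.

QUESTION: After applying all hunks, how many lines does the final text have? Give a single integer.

Hunk 1: at line 1 remove [ahy,nots,xiy] add [acjl,pbp,hsmaf] -> 6 lines: ych acjl pbp hsmaf chwav jupqs
Hunk 2: at line 1 remove [pbp,hsmaf] add [qdy] -> 5 lines: ych acjl qdy chwav jupqs
Hunk 3: at line 1 remove [acjl] add [ausuh,hqj] -> 6 lines: ych ausuh hqj qdy chwav jupqs
Hunk 4: at line 2 remove [qdy] add [emnie] -> 6 lines: ych ausuh hqj emnie chwav jupqs
Hunk 5: at line 2 remove [hqj,emnie] add [ozz,xci] -> 6 lines: ych ausuh ozz xci chwav jupqs
Hunk 6: at line 2 remove [ozz,xci,chwav] add [fedav,fjq,wiv] -> 6 lines: ych ausuh fedav fjq wiv jupqs
Final line count: 6

Answer: 6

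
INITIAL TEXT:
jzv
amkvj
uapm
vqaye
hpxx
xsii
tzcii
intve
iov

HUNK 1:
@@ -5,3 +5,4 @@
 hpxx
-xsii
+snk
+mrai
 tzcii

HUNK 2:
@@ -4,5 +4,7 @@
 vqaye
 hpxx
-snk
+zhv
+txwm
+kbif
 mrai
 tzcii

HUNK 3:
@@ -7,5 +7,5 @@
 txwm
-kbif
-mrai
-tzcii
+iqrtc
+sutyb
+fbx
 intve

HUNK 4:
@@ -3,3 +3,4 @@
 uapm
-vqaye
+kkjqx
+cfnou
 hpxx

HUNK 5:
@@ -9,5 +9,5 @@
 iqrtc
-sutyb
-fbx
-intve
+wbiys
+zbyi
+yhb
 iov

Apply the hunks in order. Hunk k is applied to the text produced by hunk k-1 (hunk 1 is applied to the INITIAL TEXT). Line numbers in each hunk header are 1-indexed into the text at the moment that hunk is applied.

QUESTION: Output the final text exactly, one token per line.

Hunk 1: at line 5 remove [xsii] add [snk,mrai] -> 10 lines: jzv amkvj uapm vqaye hpxx snk mrai tzcii intve iov
Hunk 2: at line 4 remove [snk] add [zhv,txwm,kbif] -> 12 lines: jzv amkvj uapm vqaye hpxx zhv txwm kbif mrai tzcii intve iov
Hunk 3: at line 7 remove [kbif,mrai,tzcii] add [iqrtc,sutyb,fbx] -> 12 lines: jzv amkvj uapm vqaye hpxx zhv txwm iqrtc sutyb fbx intve iov
Hunk 4: at line 3 remove [vqaye] add [kkjqx,cfnou] -> 13 lines: jzv amkvj uapm kkjqx cfnou hpxx zhv txwm iqrtc sutyb fbx intve iov
Hunk 5: at line 9 remove [sutyb,fbx,intve] add [wbiys,zbyi,yhb] -> 13 lines: jzv amkvj uapm kkjqx cfnou hpxx zhv txwm iqrtc wbiys zbyi yhb iov

Answer: jzv
amkvj
uapm
kkjqx
cfnou
hpxx
zhv
txwm
iqrtc
wbiys
zbyi
yhb
iov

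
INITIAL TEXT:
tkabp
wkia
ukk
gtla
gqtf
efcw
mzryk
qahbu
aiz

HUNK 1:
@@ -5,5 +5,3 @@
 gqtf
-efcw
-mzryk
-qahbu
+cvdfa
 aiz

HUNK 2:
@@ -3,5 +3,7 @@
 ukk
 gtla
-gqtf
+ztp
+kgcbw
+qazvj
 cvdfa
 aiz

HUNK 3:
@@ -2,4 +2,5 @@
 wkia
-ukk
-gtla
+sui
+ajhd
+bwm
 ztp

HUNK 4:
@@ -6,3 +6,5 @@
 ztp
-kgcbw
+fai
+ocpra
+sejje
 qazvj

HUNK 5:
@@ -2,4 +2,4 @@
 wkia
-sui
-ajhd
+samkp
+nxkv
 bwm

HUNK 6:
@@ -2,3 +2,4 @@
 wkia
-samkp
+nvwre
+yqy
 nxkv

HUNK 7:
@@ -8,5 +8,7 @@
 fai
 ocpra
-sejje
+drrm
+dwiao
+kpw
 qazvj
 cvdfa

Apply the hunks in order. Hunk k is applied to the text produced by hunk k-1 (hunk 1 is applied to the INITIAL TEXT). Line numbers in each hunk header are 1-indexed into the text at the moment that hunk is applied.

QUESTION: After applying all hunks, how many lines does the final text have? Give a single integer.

Answer: 15

Derivation:
Hunk 1: at line 5 remove [efcw,mzryk,qahbu] add [cvdfa] -> 7 lines: tkabp wkia ukk gtla gqtf cvdfa aiz
Hunk 2: at line 3 remove [gqtf] add [ztp,kgcbw,qazvj] -> 9 lines: tkabp wkia ukk gtla ztp kgcbw qazvj cvdfa aiz
Hunk 3: at line 2 remove [ukk,gtla] add [sui,ajhd,bwm] -> 10 lines: tkabp wkia sui ajhd bwm ztp kgcbw qazvj cvdfa aiz
Hunk 4: at line 6 remove [kgcbw] add [fai,ocpra,sejje] -> 12 lines: tkabp wkia sui ajhd bwm ztp fai ocpra sejje qazvj cvdfa aiz
Hunk 5: at line 2 remove [sui,ajhd] add [samkp,nxkv] -> 12 lines: tkabp wkia samkp nxkv bwm ztp fai ocpra sejje qazvj cvdfa aiz
Hunk 6: at line 2 remove [samkp] add [nvwre,yqy] -> 13 lines: tkabp wkia nvwre yqy nxkv bwm ztp fai ocpra sejje qazvj cvdfa aiz
Hunk 7: at line 8 remove [sejje] add [drrm,dwiao,kpw] -> 15 lines: tkabp wkia nvwre yqy nxkv bwm ztp fai ocpra drrm dwiao kpw qazvj cvdfa aiz
Final line count: 15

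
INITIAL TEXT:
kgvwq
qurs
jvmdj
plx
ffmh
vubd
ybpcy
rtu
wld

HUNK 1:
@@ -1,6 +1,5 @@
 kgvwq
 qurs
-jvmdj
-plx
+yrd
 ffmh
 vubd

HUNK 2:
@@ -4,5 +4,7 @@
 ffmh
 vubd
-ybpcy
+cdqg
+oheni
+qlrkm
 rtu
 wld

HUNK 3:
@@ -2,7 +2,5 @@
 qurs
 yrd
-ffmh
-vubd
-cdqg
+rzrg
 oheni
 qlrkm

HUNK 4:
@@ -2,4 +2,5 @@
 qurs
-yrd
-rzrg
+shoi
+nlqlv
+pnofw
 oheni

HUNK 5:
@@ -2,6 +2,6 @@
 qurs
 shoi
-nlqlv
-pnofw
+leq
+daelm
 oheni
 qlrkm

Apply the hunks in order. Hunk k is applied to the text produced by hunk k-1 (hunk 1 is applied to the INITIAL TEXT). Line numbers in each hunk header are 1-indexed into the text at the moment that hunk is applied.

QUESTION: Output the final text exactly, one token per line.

Answer: kgvwq
qurs
shoi
leq
daelm
oheni
qlrkm
rtu
wld

Derivation:
Hunk 1: at line 1 remove [jvmdj,plx] add [yrd] -> 8 lines: kgvwq qurs yrd ffmh vubd ybpcy rtu wld
Hunk 2: at line 4 remove [ybpcy] add [cdqg,oheni,qlrkm] -> 10 lines: kgvwq qurs yrd ffmh vubd cdqg oheni qlrkm rtu wld
Hunk 3: at line 2 remove [ffmh,vubd,cdqg] add [rzrg] -> 8 lines: kgvwq qurs yrd rzrg oheni qlrkm rtu wld
Hunk 4: at line 2 remove [yrd,rzrg] add [shoi,nlqlv,pnofw] -> 9 lines: kgvwq qurs shoi nlqlv pnofw oheni qlrkm rtu wld
Hunk 5: at line 2 remove [nlqlv,pnofw] add [leq,daelm] -> 9 lines: kgvwq qurs shoi leq daelm oheni qlrkm rtu wld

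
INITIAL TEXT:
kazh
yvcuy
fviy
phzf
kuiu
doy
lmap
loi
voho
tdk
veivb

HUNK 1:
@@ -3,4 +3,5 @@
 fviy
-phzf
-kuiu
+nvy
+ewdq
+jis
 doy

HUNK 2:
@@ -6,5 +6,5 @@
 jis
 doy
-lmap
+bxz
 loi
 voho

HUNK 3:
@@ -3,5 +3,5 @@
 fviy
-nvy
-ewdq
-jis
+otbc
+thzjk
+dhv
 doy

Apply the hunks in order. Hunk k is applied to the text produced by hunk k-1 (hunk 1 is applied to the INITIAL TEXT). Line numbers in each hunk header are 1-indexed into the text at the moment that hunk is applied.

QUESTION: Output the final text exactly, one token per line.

Hunk 1: at line 3 remove [phzf,kuiu] add [nvy,ewdq,jis] -> 12 lines: kazh yvcuy fviy nvy ewdq jis doy lmap loi voho tdk veivb
Hunk 2: at line 6 remove [lmap] add [bxz] -> 12 lines: kazh yvcuy fviy nvy ewdq jis doy bxz loi voho tdk veivb
Hunk 3: at line 3 remove [nvy,ewdq,jis] add [otbc,thzjk,dhv] -> 12 lines: kazh yvcuy fviy otbc thzjk dhv doy bxz loi voho tdk veivb

Answer: kazh
yvcuy
fviy
otbc
thzjk
dhv
doy
bxz
loi
voho
tdk
veivb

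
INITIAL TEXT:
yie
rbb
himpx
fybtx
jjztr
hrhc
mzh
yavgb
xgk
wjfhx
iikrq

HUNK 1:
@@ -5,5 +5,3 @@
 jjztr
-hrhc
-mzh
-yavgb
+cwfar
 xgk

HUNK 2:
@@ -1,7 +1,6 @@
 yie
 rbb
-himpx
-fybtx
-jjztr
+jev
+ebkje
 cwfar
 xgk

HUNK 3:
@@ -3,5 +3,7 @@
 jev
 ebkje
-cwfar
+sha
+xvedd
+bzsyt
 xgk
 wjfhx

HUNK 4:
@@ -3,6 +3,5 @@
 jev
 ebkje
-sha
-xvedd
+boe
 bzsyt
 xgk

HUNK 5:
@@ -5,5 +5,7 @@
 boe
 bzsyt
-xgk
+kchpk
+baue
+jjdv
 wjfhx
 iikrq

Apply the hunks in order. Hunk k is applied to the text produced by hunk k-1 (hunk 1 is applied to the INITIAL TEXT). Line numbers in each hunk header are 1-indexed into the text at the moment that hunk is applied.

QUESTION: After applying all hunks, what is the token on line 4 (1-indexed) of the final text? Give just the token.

Answer: ebkje

Derivation:
Hunk 1: at line 5 remove [hrhc,mzh,yavgb] add [cwfar] -> 9 lines: yie rbb himpx fybtx jjztr cwfar xgk wjfhx iikrq
Hunk 2: at line 1 remove [himpx,fybtx,jjztr] add [jev,ebkje] -> 8 lines: yie rbb jev ebkje cwfar xgk wjfhx iikrq
Hunk 3: at line 3 remove [cwfar] add [sha,xvedd,bzsyt] -> 10 lines: yie rbb jev ebkje sha xvedd bzsyt xgk wjfhx iikrq
Hunk 4: at line 3 remove [sha,xvedd] add [boe] -> 9 lines: yie rbb jev ebkje boe bzsyt xgk wjfhx iikrq
Hunk 5: at line 5 remove [xgk] add [kchpk,baue,jjdv] -> 11 lines: yie rbb jev ebkje boe bzsyt kchpk baue jjdv wjfhx iikrq
Final line 4: ebkje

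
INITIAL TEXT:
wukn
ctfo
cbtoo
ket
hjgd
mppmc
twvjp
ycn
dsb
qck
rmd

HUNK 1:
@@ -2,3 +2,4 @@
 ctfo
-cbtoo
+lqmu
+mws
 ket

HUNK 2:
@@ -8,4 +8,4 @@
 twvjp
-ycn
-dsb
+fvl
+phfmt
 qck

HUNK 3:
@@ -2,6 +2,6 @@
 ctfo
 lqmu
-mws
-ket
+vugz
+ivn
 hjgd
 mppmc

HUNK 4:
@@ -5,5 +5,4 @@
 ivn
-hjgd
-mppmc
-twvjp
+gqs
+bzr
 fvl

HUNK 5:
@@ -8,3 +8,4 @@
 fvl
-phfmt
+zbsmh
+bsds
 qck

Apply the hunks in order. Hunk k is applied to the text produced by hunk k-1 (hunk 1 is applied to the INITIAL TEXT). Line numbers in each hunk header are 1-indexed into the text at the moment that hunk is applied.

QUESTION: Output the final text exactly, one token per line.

Hunk 1: at line 2 remove [cbtoo] add [lqmu,mws] -> 12 lines: wukn ctfo lqmu mws ket hjgd mppmc twvjp ycn dsb qck rmd
Hunk 2: at line 8 remove [ycn,dsb] add [fvl,phfmt] -> 12 lines: wukn ctfo lqmu mws ket hjgd mppmc twvjp fvl phfmt qck rmd
Hunk 3: at line 2 remove [mws,ket] add [vugz,ivn] -> 12 lines: wukn ctfo lqmu vugz ivn hjgd mppmc twvjp fvl phfmt qck rmd
Hunk 4: at line 5 remove [hjgd,mppmc,twvjp] add [gqs,bzr] -> 11 lines: wukn ctfo lqmu vugz ivn gqs bzr fvl phfmt qck rmd
Hunk 5: at line 8 remove [phfmt] add [zbsmh,bsds] -> 12 lines: wukn ctfo lqmu vugz ivn gqs bzr fvl zbsmh bsds qck rmd

Answer: wukn
ctfo
lqmu
vugz
ivn
gqs
bzr
fvl
zbsmh
bsds
qck
rmd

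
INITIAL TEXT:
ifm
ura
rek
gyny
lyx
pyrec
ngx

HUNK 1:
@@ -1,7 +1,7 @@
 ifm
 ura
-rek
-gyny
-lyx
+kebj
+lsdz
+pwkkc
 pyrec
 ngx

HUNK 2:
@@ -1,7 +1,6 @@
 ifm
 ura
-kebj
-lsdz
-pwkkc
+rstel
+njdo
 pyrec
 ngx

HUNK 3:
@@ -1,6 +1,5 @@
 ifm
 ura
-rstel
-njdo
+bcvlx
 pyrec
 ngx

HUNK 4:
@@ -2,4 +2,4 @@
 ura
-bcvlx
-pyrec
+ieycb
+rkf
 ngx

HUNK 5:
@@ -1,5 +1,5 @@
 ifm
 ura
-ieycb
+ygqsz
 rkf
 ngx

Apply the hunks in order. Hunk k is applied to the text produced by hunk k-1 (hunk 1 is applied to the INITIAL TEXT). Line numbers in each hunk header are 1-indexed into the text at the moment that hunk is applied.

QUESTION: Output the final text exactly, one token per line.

Hunk 1: at line 1 remove [rek,gyny,lyx] add [kebj,lsdz,pwkkc] -> 7 lines: ifm ura kebj lsdz pwkkc pyrec ngx
Hunk 2: at line 1 remove [kebj,lsdz,pwkkc] add [rstel,njdo] -> 6 lines: ifm ura rstel njdo pyrec ngx
Hunk 3: at line 1 remove [rstel,njdo] add [bcvlx] -> 5 lines: ifm ura bcvlx pyrec ngx
Hunk 4: at line 2 remove [bcvlx,pyrec] add [ieycb,rkf] -> 5 lines: ifm ura ieycb rkf ngx
Hunk 5: at line 1 remove [ieycb] add [ygqsz] -> 5 lines: ifm ura ygqsz rkf ngx

Answer: ifm
ura
ygqsz
rkf
ngx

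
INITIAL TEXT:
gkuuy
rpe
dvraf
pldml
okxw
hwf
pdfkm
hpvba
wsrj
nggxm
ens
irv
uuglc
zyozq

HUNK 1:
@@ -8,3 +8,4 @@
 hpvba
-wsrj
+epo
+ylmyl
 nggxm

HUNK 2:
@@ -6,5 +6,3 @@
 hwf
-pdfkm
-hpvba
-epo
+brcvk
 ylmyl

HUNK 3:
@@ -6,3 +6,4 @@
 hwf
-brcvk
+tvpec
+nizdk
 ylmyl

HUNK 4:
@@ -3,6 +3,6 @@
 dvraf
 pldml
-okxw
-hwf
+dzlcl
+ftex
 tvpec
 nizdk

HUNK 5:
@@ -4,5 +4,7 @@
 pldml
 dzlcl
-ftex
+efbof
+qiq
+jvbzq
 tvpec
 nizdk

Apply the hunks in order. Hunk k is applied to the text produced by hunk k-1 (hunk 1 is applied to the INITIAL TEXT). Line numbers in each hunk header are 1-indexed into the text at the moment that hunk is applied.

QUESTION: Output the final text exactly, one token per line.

Hunk 1: at line 8 remove [wsrj] add [epo,ylmyl] -> 15 lines: gkuuy rpe dvraf pldml okxw hwf pdfkm hpvba epo ylmyl nggxm ens irv uuglc zyozq
Hunk 2: at line 6 remove [pdfkm,hpvba,epo] add [brcvk] -> 13 lines: gkuuy rpe dvraf pldml okxw hwf brcvk ylmyl nggxm ens irv uuglc zyozq
Hunk 3: at line 6 remove [brcvk] add [tvpec,nizdk] -> 14 lines: gkuuy rpe dvraf pldml okxw hwf tvpec nizdk ylmyl nggxm ens irv uuglc zyozq
Hunk 4: at line 3 remove [okxw,hwf] add [dzlcl,ftex] -> 14 lines: gkuuy rpe dvraf pldml dzlcl ftex tvpec nizdk ylmyl nggxm ens irv uuglc zyozq
Hunk 5: at line 4 remove [ftex] add [efbof,qiq,jvbzq] -> 16 lines: gkuuy rpe dvraf pldml dzlcl efbof qiq jvbzq tvpec nizdk ylmyl nggxm ens irv uuglc zyozq

Answer: gkuuy
rpe
dvraf
pldml
dzlcl
efbof
qiq
jvbzq
tvpec
nizdk
ylmyl
nggxm
ens
irv
uuglc
zyozq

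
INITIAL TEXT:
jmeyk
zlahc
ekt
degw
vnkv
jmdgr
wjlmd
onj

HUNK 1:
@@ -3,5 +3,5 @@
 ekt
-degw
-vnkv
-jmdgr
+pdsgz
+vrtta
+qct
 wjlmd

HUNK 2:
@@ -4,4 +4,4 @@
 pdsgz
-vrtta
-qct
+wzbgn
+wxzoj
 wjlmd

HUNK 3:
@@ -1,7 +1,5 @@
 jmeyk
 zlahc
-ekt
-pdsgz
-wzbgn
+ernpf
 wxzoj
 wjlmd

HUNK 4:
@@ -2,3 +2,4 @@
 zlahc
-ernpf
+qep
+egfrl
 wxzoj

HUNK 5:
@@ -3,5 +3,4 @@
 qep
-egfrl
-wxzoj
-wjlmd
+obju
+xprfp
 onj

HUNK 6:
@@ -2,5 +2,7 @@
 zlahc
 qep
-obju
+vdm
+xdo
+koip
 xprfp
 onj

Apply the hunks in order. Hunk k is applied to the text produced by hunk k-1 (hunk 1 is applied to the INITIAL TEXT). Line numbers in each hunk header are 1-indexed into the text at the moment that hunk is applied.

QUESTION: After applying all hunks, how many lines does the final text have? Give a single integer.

Answer: 8

Derivation:
Hunk 1: at line 3 remove [degw,vnkv,jmdgr] add [pdsgz,vrtta,qct] -> 8 lines: jmeyk zlahc ekt pdsgz vrtta qct wjlmd onj
Hunk 2: at line 4 remove [vrtta,qct] add [wzbgn,wxzoj] -> 8 lines: jmeyk zlahc ekt pdsgz wzbgn wxzoj wjlmd onj
Hunk 3: at line 1 remove [ekt,pdsgz,wzbgn] add [ernpf] -> 6 lines: jmeyk zlahc ernpf wxzoj wjlmd onj
Hunk 4: at line 2 remove [ernpf] add [qep,egfrl] -> 7 lines: jmeyk zlahc qep egfrl wxzoj wjlmd onj
Hunk 5: at line 3 remove [egfrl,wxzoj,wjlmd] add [obju,xprfp] -> 6 lines: jmeyk zlahc qep obju xprfp onj
Hunk 6: at line 2 remove [obju] add [vdm,xdo,koip] -> 8 lines: jmeyk zlahc qep vdm xdo koip xprfp onj
Final line count: 8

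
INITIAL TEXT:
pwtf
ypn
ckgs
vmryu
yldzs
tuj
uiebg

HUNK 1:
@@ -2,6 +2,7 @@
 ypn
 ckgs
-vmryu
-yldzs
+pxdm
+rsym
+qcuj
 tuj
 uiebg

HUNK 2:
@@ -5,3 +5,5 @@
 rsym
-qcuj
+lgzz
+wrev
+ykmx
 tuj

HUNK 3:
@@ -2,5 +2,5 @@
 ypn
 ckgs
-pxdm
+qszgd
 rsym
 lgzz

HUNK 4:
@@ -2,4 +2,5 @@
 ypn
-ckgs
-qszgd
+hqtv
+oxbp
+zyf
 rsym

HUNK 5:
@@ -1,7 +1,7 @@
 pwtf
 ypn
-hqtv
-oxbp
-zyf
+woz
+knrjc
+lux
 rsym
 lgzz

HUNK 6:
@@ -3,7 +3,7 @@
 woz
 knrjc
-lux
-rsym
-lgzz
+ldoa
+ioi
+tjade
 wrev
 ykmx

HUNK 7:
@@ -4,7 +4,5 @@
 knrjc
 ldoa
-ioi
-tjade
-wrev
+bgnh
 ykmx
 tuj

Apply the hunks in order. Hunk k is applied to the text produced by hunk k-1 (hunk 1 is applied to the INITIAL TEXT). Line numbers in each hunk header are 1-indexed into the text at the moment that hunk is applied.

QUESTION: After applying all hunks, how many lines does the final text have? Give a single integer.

Hunk 1: at line 2 remove [vmryu,yldzs] add [pxdm,rsym,qcuj] -> 8 lines: pwtf ypn ckgs pxdm rsym qcuj tuj uiebg
Hunk 2: at line 5 remove [qcuj] add [lgzz,wrev,ykmx] -> 10 lines: pwtf ypn ckgs pxdm rsym lgzz wrev ykmx tuj uiebg
Hunk 3: at line 2 remove [pxdm] add [qszgd] -> 10 lines: pwtf ypn ckgs qszgd rsym lgzz wrev ykmx tuj uiebg
Hunk 4: at line 2 remove [ckgs,qszgd] add [hqtv,oxbp,zyf] -> 11 lines: pwtf ypn hqtv oxbp zyf rsym lgzz wrev ykmx tuj uiebg
Hunk 5: at line 1 remove [hqtv,oxbp,zyf] add [woz,knrjc,lux] -> 11 lines: pwtf ypn woz knrjc lux rsym lgzz wrev ykmx tuj uiebg
Hunk 6: at line 3 remove [lux,rsym,lgzz] add [ldoa,ioi,tjade] -> 11 lines: pwtf ypn woz knrjc ldoa ioi tjade wrev ykmx tuj uiebg
Hunk 7: at line 4 remove [ioi,tjade,wrev] add [bgnh] -> 9 lines: pwtf ypn woz knrjc ldoa bgnh ykmx tuj uiebg
Final line count: 9

Answer: 9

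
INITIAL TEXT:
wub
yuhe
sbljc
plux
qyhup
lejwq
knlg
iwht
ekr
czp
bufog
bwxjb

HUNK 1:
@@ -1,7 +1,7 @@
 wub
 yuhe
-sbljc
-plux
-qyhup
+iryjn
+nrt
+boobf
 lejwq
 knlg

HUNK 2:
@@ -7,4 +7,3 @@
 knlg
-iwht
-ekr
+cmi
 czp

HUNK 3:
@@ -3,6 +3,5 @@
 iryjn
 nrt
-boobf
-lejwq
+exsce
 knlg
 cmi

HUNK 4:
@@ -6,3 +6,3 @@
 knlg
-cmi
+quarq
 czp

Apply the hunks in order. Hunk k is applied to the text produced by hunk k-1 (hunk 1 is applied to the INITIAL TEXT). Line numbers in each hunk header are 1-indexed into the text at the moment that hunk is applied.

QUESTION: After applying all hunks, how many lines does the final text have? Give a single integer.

Hunk 1: at line 1 remove [sbljc,plux,qyhup] add [iryjn,nrt,boobf] -> 12 lines: wub yuhe iryjn nrt boobf lejwq knlg iwht ekr czp bufog bwxjb
Hunk 2: at line 7 remove [iwht,ekr] add [cmi] -> 11 lines: wub yuhe iryjn nrt boobf lejwq knlg cmi czp bufog bwxjb
Hunk 3: at line 3 remove [boobf,lejwq] add [exsce] -> 10 lines: wub yuhe iryjn nrt exsce knlg cmi czp bufog bwxjb
Hunk 4: at line 6 remove [cmi] add [quarq] -> 10 lines: wub yuhe iryjn nrt exsce knlg quarq czp bufog bwxjb
Final line count: 10

Answer: 10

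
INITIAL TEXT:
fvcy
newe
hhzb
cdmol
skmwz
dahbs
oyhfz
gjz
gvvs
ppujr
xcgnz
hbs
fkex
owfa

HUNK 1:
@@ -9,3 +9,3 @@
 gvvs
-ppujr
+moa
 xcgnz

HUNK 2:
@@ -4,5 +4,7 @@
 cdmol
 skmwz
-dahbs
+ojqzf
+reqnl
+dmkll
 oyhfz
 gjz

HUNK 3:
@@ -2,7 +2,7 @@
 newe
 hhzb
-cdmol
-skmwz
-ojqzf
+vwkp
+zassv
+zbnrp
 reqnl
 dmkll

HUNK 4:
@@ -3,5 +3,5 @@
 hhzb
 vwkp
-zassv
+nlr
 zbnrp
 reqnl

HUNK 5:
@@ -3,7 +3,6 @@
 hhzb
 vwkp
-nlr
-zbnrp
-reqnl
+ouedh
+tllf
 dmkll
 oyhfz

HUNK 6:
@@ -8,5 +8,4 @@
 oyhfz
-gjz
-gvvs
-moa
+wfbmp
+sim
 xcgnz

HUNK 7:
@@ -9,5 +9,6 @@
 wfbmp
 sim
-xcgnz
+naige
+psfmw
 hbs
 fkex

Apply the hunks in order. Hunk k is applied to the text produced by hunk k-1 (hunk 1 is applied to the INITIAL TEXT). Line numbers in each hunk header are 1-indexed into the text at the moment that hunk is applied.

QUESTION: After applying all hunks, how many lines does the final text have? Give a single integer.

Answer: 15

Derivation:
Hunk 1: at line 9 remove [ppujr] add [moa] -> 14 lines: fvcy newe hhzb cdmol skmwz dahbs oyhfz gjz gvvs moa xcgnz hbs fkex owfa
Hunk 2: at line 4 remove [dahbs] add [ojqzf,reqnl,dmkll] -> 16 lines: fvcy newe hhzb cdmol skmwz ojqzf reqnl dmkll oyhfz gjz gvvs moa xcgnz hbs fkex owfa
Hunk 3: at line 2 remove [cdmol,skmwz,ojqzf] add [vwkp,zassv,zbnrp] -> 16 lines: fvcy newe hhzb vwkp zassv zbnrp reqnl dmkll oyhfz gjz gvvs moa xcgnz hbs fkex owfa
Hunk 4: at line 3 remove [zassv] add [nlr] -> 16 lines: fvcy newe hhzb vwkp nlr zbnrp reqnl dmkll oyhfz gjz gvvs moa xcgnz hbs fkex owfa
Hunk 5: at line 3 remove [nlr,zbnrp,reqnl] add [ouedh,tllf] -> 15 lines: fvcy newe hhzb vwkp ouedh tllf dmkll oyhfz gjz gvvs moa xcgnz hbs fkex owfa
Hunk 6: at line 8 remove [gjz,gvvs,moa] add [wfbmp,sim] -> 14 lines: fvcy newe hhzb vwkp ouedh tllf dmkll oyhfz wfbmp sim xcgnz hbs fkex owfa
Hunk 7: at line 9 remove [xcgnz] add [naige,psfmw] -> 15 lines: fvcy newe hhzb vwkp ouedh tllf dmkll oyhfz wfbmp sim naige psfmw hbs fkex owfa
Final line count: 15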